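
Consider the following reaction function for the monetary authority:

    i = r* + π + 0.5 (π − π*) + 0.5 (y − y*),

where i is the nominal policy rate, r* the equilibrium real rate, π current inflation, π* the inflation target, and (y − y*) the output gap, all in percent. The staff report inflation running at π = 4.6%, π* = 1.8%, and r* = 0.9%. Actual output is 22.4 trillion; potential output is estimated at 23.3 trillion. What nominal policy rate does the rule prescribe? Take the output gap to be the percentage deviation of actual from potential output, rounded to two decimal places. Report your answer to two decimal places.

Output gap = 100 × (22.4 − 23.3) / 23.3 = -3.86%.
i = 0.90 + 4.60 + 0.5 × (4.60 − 1.80) + 0.5 × (-3.86)
   = 0.90 + 4.6 + 1.4 − 1.93 = 4.97

4.97%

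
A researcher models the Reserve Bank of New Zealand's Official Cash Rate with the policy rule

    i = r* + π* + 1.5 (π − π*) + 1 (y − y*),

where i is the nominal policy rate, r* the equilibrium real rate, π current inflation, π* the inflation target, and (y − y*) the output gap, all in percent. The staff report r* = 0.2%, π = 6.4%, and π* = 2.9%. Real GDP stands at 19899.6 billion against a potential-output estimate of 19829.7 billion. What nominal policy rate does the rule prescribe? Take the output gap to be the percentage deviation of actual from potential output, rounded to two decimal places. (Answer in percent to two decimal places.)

Output gap = 100 × (19899.6 − 19829.7) / 19829.7 = 0.35%.
i = 0.20 + 2.90 + 1.5 × (6.40 − 2.90) + 1 × 0.35
   = 0.20 + 2.9 + 5.25 + 0.35 = 8.70

8.70%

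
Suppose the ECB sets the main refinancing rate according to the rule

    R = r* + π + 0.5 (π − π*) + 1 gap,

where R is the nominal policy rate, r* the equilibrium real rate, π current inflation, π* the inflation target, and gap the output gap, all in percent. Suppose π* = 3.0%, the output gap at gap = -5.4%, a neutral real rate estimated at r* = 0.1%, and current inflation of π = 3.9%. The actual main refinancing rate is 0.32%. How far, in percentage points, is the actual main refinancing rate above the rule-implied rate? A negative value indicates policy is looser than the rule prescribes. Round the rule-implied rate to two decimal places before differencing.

R = 0.1 + 3.9 + 0.5 × (3.9 − 3.0) + 1 × (-5.4)
   = 0.1 + 3.9 + 0.45 − 5.4 = -0.95
Deviation = 0.32 − (-0.95) = 1.27 pp.

1.27 pp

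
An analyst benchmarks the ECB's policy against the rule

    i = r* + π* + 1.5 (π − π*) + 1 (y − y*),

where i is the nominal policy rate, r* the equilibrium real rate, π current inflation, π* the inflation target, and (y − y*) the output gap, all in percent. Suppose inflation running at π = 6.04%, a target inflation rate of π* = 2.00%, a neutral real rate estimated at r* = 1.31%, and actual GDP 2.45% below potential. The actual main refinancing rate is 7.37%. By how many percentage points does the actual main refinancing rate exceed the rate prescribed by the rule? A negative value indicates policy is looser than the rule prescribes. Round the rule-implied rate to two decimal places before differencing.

0.45 pp

Output 2.45% below potential → (y − y*) = -2.45.
i = 1.31 + 2.00 + 1.5 × (6.04 − 2.00) + 1 × (-2.45)
   = 1.31 + 2 + 6.06 − 2.45 = 6.92
Deviation = 7.37 − 6.92 = 0.45 pp.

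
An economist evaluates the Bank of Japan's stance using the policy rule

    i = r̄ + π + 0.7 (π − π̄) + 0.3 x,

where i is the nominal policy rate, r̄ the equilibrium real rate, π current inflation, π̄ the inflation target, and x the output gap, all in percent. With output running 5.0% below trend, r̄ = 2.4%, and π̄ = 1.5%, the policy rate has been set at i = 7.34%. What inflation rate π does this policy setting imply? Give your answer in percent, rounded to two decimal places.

4.41%

Output 5.0% below potential → x = -5.0.
Collecting π: i = r̄ + (1 + 0.7) π − 0.7 π̄ + 0.3 x
1.7 π = 7.34 − 2.4 + 0.7 × 1.5 − 0.3 × (-5.0) = 7.49
π = 7.49 / 1.7 = 4.41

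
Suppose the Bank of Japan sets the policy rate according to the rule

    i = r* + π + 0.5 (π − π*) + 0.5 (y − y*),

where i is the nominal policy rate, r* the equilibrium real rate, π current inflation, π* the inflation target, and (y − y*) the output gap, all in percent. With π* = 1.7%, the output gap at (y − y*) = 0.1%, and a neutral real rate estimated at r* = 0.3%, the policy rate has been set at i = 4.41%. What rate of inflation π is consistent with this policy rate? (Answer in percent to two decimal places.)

Collecting π: i = r* + (1 + 0.5) π − 0.5 π* + 0.5 (y − y*)
1.5 π = 4.41 − 0.3 + 0.5 × 1.7 − 0.5 × 0.1 = 4.91
π = 4.91 / 1.5 = 3.27

3.27%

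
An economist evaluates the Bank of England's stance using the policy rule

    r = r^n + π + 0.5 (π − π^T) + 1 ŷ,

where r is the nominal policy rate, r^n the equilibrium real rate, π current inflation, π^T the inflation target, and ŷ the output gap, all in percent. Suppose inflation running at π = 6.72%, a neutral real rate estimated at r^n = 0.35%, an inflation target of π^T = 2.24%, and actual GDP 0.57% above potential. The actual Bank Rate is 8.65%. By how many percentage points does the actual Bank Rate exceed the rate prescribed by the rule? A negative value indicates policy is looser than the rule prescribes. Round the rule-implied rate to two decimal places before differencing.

Output 0.57% above potential → ŷ = 0.57.
r = 0.35 + 6.72 + 0.5 × (6.72 − 2.24) + 1 × 0.57
   = 0.35 + 6.72 + 2.24 + 0.57 = 9.88
Deviation = 8.65 − 9.88 = -1.23 pp.

-1.23 pp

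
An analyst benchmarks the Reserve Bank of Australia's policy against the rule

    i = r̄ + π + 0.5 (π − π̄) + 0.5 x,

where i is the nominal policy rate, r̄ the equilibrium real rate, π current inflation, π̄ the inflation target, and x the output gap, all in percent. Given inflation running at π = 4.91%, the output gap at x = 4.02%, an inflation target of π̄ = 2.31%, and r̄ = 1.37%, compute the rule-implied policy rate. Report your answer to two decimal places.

i = 1.37 + 4.91 + 0.5 × (4.91 − 2.31) + 0.5 × 4.02
   = 1.37 + 4.91 + 1.3 + 2.01 = 9.59

9.59%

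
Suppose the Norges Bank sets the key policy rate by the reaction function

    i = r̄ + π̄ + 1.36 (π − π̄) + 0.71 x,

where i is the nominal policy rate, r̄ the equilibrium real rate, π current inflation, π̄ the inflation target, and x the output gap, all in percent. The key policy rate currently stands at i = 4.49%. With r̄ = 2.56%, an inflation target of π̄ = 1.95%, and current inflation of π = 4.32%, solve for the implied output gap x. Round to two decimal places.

-4.57%

0.71 x = 4.49 − 2.56 − 1.95 − 1.36 × (4.32 − 1.95) = -3.2432
x = -3.2432 / 0.71 = -4.57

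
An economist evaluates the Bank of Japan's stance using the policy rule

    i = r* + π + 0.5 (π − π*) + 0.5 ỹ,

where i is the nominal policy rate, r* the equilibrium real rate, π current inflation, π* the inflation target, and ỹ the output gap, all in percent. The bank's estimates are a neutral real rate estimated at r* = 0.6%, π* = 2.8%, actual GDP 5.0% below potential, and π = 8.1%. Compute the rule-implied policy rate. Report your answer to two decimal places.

Output 5.0% below potential → ỹ = -5.0.
i = 0.6 + 8.1 + 0.5 × (8.1 − 2.8) + 0.5 × (-5.0)
   = 0.6 + 8.1 + 2.65 − 2.5 = 8.85

8.85%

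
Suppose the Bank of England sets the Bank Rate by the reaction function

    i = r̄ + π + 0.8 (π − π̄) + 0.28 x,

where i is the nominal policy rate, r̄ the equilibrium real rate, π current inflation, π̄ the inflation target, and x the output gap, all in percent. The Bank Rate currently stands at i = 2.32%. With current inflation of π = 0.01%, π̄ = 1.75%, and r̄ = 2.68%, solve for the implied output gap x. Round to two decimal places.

0.28 x = 2.32 − 2.68 − 0.01 − 0.8 × (0.01 − 1.75) = 1.022
x = 1.022 / 0.28 = 3.65

3.65%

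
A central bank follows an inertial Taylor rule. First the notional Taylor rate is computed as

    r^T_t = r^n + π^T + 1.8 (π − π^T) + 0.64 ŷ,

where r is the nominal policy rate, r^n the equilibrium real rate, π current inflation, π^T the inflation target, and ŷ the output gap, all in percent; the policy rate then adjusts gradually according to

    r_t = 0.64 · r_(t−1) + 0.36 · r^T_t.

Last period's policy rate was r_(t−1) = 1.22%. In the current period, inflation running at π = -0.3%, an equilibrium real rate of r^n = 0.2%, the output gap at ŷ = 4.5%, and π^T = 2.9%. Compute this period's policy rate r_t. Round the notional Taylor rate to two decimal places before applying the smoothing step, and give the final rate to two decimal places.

r^T_t = 0.2 + 2.9 + 1.8 × (-0.3 − 2.9) + 0.64 × 4.5
   = 0.2 + 2.9 − 5.76 + 2.88 = 0.22
r_t = 0.64 × 1.22 + 0.36 × 0.22 = 0.7808 + 0.0792 = 0.86

0.86%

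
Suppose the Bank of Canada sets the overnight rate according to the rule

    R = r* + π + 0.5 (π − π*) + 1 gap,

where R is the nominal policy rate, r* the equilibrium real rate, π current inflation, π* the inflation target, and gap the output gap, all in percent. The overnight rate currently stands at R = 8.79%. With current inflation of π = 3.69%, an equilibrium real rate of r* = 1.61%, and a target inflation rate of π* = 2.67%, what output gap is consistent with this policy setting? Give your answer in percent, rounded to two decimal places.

1 gap = 8.79 − 1.61 − 3.69 − 0.5 × (3.69 − 2.67) = 2.98
gap = 2.98 / 1 = 2.98

2.98%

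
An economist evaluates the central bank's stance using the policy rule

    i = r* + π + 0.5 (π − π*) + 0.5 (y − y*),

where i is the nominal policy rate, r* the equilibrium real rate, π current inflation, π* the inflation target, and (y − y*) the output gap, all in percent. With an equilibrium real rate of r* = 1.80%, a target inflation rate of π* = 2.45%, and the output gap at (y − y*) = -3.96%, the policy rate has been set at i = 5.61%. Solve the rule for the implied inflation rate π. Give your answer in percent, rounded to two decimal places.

Collecting π: i = r* + (1 + 0.5) π − 0.5 π* + 0.5 (y − y*)
1.5 π = 5.61 − 1.80 + 0.5 × 2.45 − 0.5 × (-3.96) = 7.015
π = 7.015 / 1.5 = 4.68

4.68%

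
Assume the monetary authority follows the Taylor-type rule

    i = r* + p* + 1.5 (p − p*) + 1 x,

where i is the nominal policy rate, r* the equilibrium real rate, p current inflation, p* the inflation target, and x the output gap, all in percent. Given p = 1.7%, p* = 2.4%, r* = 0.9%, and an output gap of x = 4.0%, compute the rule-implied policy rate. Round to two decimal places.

6.25%

i = 0.9 + 2.4 + 1.5 × (1.7 − 2.4) + 1 × 4.0
   = 0.9 + 2.4 − 1.05 + 4 = 6.25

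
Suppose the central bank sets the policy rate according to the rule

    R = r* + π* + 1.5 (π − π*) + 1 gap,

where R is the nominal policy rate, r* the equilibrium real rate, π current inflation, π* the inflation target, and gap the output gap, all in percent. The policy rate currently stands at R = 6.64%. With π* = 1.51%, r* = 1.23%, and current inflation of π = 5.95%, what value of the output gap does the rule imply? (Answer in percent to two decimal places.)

1 gap = 6.64 − 1.23 − 1.51 − 1.5 × (5.95 − 1.51) = -2.76
gap = -2.76 / 1 = -2.76

-2.76%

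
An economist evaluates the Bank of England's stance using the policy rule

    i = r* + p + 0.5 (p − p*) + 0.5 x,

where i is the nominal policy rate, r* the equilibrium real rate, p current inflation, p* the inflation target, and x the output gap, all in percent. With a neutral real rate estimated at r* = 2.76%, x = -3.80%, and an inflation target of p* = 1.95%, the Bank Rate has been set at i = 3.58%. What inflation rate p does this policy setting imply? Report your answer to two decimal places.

Collecting p: i = r* + (1 + 0.5) p − 0.5 p* + 0.5 x
1.5 p = 3.58 − 2.76 + 0.5 × 1.95 − 0.5 × (-3.80) = 3.695
p = 3.695 / 1.5 = 2.46

2.46%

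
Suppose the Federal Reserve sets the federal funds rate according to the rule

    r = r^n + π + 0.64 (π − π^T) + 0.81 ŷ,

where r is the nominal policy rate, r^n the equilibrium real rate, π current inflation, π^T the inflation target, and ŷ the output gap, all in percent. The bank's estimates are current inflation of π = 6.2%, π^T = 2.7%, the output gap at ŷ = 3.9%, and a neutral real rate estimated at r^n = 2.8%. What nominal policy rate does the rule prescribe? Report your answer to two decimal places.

r = 2.8 + 6.2 + 0.64 × (6.2 − 2.7) + 0.81 × 3.9
   = 2.8 + 6.2 + 2.24 + 3.159 = 14.40

14.40%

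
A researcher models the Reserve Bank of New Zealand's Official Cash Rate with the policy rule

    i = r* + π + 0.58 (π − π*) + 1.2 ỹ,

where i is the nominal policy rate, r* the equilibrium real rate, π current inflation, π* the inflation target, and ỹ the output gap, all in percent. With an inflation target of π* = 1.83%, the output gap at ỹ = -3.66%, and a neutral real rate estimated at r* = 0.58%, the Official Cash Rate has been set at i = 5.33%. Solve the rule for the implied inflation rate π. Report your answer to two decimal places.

Collecting π: i = r* + (1 + 0.58) π − 0.58 π* + 1.2 ỹ
1.58 π = 5.33 − 0.58 + 0.58 × 1.83 − 1.2 × (-3.66) = 10.2034
π = 10.2034 / 1.58 = 6.46

6.46%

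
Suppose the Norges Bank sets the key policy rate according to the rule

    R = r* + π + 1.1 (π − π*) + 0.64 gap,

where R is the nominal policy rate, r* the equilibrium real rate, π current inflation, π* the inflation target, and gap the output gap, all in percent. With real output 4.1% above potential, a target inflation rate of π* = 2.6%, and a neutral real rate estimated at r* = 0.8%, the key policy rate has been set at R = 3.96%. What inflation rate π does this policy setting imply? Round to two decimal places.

Output 4.1% above potential → gap = 4.1.
Collecting π: R = r* + (1 + 1.1) π − 1.1 π* + 0.64 gap
2.1 π = 3.96 − 0.8 + 1.1 × 2.6 − 0.64 × 4.1 = 3.396
π = 3.396 / 2.1 = 1.62

1.62%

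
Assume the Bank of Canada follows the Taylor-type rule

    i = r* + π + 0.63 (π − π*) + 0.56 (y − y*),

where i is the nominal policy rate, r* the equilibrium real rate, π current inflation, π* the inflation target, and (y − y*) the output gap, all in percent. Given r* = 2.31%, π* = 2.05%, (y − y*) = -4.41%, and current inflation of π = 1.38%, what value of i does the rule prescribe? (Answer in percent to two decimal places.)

0.80%

i = 2.31 + 1.38 + 0.63 × (1.38 − 2.05) + 0.56 × (-4.41)
   = 2.31 + 1.38 − 0.4221 − 2.4696 = 0.80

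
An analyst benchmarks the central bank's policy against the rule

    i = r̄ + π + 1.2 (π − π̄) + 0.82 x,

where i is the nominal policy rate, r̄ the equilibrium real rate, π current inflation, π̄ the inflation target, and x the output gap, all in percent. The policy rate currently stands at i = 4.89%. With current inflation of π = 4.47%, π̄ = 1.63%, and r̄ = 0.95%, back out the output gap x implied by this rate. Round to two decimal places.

-4.80%

0.82 x = 4.89 − 0.95 − 4.47 − 1.2 × (4.47 − 1.63) = -3.938
x = -3.938 / 0.82 = -4.80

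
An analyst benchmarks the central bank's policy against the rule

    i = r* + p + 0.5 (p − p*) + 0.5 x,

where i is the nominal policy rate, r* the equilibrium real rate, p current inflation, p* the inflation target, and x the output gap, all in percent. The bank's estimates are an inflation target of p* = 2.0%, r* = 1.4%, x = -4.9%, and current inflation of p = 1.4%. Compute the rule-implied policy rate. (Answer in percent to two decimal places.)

i = 1.4 + 1.4 + 0.5 × (1.4 − 2.0) + 0.5 × (-4.9)
   = 1.4 + 1.4 − 0.3 − 2.45 = 0.05

0.05%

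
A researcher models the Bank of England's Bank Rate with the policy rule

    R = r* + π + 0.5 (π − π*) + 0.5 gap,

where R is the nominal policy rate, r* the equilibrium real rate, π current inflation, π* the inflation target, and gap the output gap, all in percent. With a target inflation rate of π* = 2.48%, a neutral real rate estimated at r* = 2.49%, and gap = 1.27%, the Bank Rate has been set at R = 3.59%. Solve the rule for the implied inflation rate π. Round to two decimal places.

1.14%

Collecting π: R = r* + (1 + 0.5) π − 0.5 π* + 0.5 gap
1.5 π = 3.59 − 2.49 + 0.5 × 2.48 − 0.5 × 1.27 = 1.705
π = 1.705 / 1.5 = 1.14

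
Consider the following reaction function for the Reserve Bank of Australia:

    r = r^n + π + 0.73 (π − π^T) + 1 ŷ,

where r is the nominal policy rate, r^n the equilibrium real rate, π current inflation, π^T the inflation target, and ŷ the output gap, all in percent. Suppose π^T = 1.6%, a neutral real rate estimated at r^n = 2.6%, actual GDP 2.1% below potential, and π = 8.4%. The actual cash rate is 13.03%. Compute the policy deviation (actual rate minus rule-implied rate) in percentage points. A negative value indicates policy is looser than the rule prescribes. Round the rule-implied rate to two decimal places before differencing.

-0.83 pp

Output 2.1% below potential → ŷ = -2.1.
r = 2.6 + 8.4 + 0.73 × (8.4 − 1.6) + 1 × (-2.1)
   = 2.6 + 8.4 + 4.964 − 2.1 = 13.86
Deviation = 13.03 − 13.86 = -0.83 pp.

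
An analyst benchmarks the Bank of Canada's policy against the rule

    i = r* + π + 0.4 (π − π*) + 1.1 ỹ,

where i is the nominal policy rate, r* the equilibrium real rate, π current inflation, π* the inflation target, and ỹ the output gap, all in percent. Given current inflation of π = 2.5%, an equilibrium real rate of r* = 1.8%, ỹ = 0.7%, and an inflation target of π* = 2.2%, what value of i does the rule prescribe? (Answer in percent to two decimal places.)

5.19%

i = 1.8 + 2.5 + 0.4 × (2.5 − 2.2) + 1.1 × 0.7
   = 1.8 + 2.5 + 0.12 + 0.77 = 5.19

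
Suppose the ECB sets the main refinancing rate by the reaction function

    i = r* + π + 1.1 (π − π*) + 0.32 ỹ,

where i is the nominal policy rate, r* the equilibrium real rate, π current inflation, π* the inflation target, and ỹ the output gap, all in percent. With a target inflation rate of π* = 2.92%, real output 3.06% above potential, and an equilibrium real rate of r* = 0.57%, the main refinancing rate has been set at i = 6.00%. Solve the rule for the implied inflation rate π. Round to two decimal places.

3.65%

Output 3.06% above potential → ỹ = 3.06.
Collecting π: i = r* + (1 + 1.1) π − 1.1 π* + 0.32 ỹ
2.1 π = 6.00 − 0.57 + 1.1 × 2.92 − 0.32 × 3.06 = 7.6628
π = 7.6628 / 2.1 = 3.65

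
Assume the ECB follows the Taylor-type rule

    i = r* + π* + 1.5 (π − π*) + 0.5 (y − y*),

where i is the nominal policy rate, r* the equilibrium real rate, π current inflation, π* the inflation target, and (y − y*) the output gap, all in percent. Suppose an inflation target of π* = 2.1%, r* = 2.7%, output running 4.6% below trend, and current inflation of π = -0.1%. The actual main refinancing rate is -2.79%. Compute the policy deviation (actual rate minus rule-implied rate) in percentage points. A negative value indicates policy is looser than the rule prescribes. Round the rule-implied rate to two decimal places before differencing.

-1.99 pp

Output 4.6% below potential → (y − y*) = -4.6.
i = 2.7 + 2.1 + 1.5 × (-0.1 − 2.1) + 0.5 × (-4.6)
   = 2.7 + 2.1 − 3.3 − 2.3 = -0.80
Deviation = -2.79 − (-0.80) = -1.99 pp.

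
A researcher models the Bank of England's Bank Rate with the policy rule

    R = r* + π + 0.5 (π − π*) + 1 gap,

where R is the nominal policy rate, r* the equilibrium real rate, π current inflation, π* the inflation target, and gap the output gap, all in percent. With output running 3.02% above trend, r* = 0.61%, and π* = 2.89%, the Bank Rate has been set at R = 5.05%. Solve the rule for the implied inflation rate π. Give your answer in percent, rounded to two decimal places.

Output 3.02% above potential → gap = 3.02.
Collecting π: R = r* + (1 + 0.5) π − 0.5 π* + 1 gap
1.5 π = 5.05 − 0.61 + 0.5 × 2.89 − 1 × 3.02 = 2.865
π = 2.865 / 1.5 = 1.91

1.91%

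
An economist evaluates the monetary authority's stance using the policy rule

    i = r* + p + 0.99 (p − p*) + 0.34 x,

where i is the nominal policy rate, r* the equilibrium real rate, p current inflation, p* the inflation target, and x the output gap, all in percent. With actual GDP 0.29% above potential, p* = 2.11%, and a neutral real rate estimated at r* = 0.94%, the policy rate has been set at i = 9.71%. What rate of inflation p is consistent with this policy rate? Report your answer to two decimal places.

5.41%

Output 0.29% above potential → x = 0.29.
Collecting p: i = r* + (1 + 0.99) p − 0.99 p* + 0.34 x
1.99 p = 9.71 − 0.94 + 0.99 × 2.11 − 0.34 × 0.29 = 10.7603
p = 10.7603 / 1.99 = 5.41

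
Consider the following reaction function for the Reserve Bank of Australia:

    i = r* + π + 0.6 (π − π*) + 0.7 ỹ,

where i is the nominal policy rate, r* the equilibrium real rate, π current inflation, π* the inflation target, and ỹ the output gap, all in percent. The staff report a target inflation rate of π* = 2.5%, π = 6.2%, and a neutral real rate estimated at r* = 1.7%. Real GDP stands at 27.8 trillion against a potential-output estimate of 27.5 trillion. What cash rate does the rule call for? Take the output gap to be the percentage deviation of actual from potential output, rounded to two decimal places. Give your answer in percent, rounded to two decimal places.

10.88%

Output gap = 100 × (27.8 − 27.5) / 27.5 = 1.09%.
i = 1.70 + 6.20 + 0.6 × (6.20 − 2.50) + 0.7 × 1.09
   = 1.70 + 6.2 + 2.22 + 0.763 = 10.88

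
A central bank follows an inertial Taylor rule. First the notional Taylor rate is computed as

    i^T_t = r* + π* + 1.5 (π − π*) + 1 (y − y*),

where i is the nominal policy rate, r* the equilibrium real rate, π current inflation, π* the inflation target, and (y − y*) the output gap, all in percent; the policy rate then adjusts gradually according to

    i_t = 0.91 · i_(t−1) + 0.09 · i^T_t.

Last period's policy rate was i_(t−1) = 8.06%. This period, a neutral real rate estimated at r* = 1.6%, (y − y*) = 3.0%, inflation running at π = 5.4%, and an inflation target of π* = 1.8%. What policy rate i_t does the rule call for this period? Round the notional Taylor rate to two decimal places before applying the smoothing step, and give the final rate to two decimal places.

i^T_t = 1.6 + 1.8 + 1.5 × (5.4 − 1.8) + 1 × 3.0
   = 1.6 + 1.8 + 5.4 + 3 = 11.80
i_t = 0.91 × 8.06 + 0.09 × 11.80 = 7.3346 + 1.062 = 8.40

8.40%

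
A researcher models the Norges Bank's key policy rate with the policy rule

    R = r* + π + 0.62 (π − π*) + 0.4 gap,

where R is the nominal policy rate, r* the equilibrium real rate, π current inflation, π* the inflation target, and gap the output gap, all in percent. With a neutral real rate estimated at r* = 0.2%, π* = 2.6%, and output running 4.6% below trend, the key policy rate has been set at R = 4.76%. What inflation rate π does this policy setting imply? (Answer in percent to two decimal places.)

4.95%

Output 4.6% below potential → gap = -4.6.
Collecting π: R = r* + (1 + 0.62) π − 0.62 π* + 0.4 gap
1.62 π = 4.76 − 0.2 + 0.62 × 2.6 − 0.4 × (-4.6) = 8.012
π = 8.012 / 1.62 = 4.95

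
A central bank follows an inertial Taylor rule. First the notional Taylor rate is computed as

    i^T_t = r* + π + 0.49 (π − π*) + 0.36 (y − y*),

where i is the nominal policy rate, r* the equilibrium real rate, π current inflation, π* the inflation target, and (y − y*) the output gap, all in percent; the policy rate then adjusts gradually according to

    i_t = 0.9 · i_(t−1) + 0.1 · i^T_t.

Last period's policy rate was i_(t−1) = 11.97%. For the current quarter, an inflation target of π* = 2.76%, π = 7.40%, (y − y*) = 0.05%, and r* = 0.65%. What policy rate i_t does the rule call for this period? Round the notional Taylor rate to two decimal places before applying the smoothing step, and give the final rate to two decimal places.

i^T_t = 0.65 + 7.40 + 0.49 × (7.40 − 2.76) + 0.36 × 0.05
   = 0.65 + 7.4 + 2.2736 + 0.018 = 10.34
i_t = 0.9 × 11.97 + 0.1 × 10.34 = 10.773 + 1.034 = 11.81

11.81%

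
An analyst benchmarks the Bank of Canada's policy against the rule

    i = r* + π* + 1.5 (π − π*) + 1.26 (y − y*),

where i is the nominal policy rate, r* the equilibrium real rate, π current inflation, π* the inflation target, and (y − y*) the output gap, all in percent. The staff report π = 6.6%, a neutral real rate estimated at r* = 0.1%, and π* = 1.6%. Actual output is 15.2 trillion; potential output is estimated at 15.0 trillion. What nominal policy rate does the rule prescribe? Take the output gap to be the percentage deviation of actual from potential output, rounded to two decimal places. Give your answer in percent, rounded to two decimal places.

Output gap = 100 × (15.2 − 15.0) / 15.0 = 1.33%.
i = 0.10 + 1.60 + 1.5 × (6.60 − 1.60) + 1.26 × 1.33
   = 0.10 + 1.6 + 7.5 + 1.6758 = 10.88

10.88%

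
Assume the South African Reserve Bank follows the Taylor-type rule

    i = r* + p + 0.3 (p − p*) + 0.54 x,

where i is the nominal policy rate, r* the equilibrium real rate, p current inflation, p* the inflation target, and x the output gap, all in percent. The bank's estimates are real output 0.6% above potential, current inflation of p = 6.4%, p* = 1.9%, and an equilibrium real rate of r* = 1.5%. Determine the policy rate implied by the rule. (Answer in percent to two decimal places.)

9.57%

Output 0.6% above potential → x = 0.6.
i = 1.5 + 6.4 + 0.3 × (6.4 − 1.9) + 0.54 × 0.6
   = 1.5 + 6.4 + 1.35 + 0.324 = 9.57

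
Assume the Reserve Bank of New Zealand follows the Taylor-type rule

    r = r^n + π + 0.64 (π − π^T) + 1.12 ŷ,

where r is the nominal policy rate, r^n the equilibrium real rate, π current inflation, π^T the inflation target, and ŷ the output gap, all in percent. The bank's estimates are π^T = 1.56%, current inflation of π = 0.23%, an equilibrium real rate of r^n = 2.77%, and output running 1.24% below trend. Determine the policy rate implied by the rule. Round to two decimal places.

0.76%

Output 1.24% below potential → ŷ = -1.24.
r = 2.77 + 0.23 + 0.64 × (0.23 − 1.56) + 1.12 × (-1.24)
   = 2.77 + 0.23 − 0.8512 − 1.3888 = 0.76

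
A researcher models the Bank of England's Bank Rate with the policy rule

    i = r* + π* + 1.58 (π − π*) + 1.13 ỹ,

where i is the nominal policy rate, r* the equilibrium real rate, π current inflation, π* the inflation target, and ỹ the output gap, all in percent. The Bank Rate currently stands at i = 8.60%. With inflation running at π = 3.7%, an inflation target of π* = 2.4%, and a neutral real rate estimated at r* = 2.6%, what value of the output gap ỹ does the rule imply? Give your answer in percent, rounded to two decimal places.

1.37%

1.13 ỹ = 8.60 − 2.6 − 2.4 − 1.58 × (3.7 − 2.4) = 1.546
ỹ = 1.546 / 1.13 = 1.37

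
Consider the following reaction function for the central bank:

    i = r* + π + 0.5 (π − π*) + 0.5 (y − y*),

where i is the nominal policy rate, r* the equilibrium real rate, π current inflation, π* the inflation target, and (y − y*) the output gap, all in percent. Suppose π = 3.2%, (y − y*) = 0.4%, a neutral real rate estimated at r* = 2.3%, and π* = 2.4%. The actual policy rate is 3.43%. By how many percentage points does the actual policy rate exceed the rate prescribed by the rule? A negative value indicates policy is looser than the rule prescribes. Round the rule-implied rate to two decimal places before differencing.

i = 2.3 + 3.2 + 0.5 × (3.2 − 2.4) + 0.5 × 0.4
   = 2.3 + 3.2 + 0.4 + 0.2 = 6.10
Deviation = 3.43 − 6.10 = -2.67 pp.

-2.67 pp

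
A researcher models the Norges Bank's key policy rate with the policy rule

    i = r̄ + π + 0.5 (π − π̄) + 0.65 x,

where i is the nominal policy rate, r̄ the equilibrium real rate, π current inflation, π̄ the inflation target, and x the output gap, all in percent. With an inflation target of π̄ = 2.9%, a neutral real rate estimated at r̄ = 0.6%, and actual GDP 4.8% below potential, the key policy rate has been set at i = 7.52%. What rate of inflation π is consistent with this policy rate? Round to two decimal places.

Output 4.8% below potential → x = -4.8.
Collecting π: i = r̄ + (1 + 0.5) π − 0.5 π̄ + 0.65 x
1.5 π = 7.52 − 0.6 + 0.5 × 2.9 − 0.65 × (-4.8) = 11.49
π = 11.49 / 1.5 = 7.66

7.66%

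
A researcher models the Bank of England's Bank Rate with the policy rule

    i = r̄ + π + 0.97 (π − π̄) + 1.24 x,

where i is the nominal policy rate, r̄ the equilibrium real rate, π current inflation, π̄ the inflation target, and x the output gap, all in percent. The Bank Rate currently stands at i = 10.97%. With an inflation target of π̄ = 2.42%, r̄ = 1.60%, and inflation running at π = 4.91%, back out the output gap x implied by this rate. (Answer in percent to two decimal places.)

1.24 x = 10.97 − 1.60 − 4.91 − 0.97 × (4.91 − 2.42) = 2.0447
x = 2.0447 / 1.24 = 1.65

1.65%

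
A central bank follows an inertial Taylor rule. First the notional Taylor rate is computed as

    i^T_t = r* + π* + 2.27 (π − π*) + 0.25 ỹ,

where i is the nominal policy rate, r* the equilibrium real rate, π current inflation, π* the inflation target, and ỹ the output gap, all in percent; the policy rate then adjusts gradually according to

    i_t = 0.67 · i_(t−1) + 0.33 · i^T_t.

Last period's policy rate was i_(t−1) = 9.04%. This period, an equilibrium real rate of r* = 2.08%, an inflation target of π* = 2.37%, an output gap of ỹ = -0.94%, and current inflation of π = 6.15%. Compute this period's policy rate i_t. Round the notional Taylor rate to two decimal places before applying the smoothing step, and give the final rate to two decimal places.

i^T_t = 2.08 + 2.37 + 2.27 × (6.15 − 2.37) + 0.25 × (-0.94)
   = 2.08 + 2.37 + 8.5806 − 0.235 = 12.80
i_t = 0.67 × 9.04 + 0.33 × 12.80 = 6.0568 + 4.224 = 10.28

10.28%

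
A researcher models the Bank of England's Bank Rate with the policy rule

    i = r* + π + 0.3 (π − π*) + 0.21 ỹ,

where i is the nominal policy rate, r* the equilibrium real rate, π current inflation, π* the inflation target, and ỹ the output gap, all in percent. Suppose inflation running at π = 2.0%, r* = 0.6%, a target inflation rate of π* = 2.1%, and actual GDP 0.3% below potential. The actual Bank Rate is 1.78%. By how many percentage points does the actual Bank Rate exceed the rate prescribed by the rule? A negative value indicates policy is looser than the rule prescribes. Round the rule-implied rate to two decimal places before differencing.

Output 0.3% below potential → ỹ = -0.3.
i = 0.6 + 2.0 + 0.3 × (2.0 − 2.1) + 0.21 × (-0.3)
   = 0.6 + 2 − 0.03 − 0.063 = 2.51
Deviation = 1.78 − 2.51 = -0.73 pp.

-0.73 pp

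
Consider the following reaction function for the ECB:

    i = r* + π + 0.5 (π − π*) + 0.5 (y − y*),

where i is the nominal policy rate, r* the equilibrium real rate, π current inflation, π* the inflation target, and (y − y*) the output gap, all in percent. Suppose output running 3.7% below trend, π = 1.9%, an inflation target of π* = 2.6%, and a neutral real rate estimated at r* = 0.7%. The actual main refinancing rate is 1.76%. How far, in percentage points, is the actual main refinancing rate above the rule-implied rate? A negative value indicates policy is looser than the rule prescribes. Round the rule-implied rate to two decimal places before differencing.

1.36 pp

Output 3.7% below potential → (y − y*) = -3.7.
i = 0.7 + 1.9 + 0.5 × (1.9 − 2.6) + 0.5 × (-3.7)
   = 0.7 + 1.9 − 0.35 − 1.85 = 0.40
Deviation = 1.76 − 0.40 = 1.36 pp.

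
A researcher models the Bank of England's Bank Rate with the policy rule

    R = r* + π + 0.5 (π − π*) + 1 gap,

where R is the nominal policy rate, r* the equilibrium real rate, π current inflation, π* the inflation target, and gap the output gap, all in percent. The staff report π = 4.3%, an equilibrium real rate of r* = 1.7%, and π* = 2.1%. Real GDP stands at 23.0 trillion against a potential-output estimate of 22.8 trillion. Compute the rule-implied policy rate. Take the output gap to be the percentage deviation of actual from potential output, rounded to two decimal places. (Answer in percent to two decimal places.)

Output gap = 100 × (23.0 − 22.8) / 22.8 = 0.88%.
R = 1.70 + 4.30 + 0.5 × (4.30 − 2.10) + 1 × 0.88
   = 1.70 + 4.3 + 1.1 + 0.88 = 7.98

7.98%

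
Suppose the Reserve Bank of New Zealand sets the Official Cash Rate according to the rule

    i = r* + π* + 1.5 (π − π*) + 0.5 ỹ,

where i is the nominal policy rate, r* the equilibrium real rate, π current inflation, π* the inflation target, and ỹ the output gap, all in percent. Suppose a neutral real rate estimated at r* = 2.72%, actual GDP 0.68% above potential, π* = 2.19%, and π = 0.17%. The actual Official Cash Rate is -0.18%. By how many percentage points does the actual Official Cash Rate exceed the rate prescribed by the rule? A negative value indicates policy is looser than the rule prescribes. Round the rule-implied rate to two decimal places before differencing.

-2.40 pp

Output 0.68% above potential → ỹ = 0.68.
i = 2.72 + 2.19 + 1.5 × (0.17 − 2.19) + 0.5 × 0.68
   = 2.72 + 2.19 − 3.03 + 0.34 = 2.22
Deviation = -0.18 − 2.22 = -2.40 pp.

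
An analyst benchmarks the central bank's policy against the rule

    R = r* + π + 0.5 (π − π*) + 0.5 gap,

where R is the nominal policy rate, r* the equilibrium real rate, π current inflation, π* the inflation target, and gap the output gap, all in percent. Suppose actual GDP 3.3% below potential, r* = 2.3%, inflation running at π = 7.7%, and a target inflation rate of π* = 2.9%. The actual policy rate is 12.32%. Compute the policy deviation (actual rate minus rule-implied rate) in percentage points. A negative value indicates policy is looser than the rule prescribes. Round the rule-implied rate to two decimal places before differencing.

1.57 pp

Output 3.3% below potential → gap = -3.3.
R = 2.3 + 7.7 + 0.5 × (7.7 − 2.9) + 0.5 × (-3.3)
   = 2.3 + 7.7 + 2.4 − 1.65 = 10.75
Deviation = 12.32 − 10.75 = 1.57 pp.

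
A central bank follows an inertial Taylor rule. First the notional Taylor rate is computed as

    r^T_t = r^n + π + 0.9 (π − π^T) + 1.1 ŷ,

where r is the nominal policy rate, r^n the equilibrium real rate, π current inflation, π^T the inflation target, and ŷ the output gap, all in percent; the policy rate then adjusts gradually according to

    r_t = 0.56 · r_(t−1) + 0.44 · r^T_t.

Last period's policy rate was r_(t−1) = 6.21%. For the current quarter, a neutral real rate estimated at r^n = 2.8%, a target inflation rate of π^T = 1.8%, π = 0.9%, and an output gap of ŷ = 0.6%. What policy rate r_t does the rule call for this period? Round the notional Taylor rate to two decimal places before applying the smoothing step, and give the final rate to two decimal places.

r^T_t = 2.8 + 0.9 + 0.9 × (0.9 − 1.8) + 1.1 × 0.6
   = 2.8 + 0.9 − 0.81 + 0.66 = 3.55
r_t = 0.56 × 6.21 + 0.44 × 3.55 = 3.4776 + 1.562 = 5.04

5.04%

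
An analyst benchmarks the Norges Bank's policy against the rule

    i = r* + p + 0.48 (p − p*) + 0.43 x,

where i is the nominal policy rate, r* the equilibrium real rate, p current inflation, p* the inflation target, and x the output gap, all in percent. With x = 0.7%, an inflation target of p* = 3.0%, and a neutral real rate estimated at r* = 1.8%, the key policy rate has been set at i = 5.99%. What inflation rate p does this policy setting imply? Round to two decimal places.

Collecting p: i = r* + (1 + 0.48) p − 0.48 p* + 0.43 x
1.48 p = 5.99 − 1.8 + 0.48 × 3.0 − 0.43 × 0.7 = 5.329
p = 5.329 / 1.48 = 3.60

3.60%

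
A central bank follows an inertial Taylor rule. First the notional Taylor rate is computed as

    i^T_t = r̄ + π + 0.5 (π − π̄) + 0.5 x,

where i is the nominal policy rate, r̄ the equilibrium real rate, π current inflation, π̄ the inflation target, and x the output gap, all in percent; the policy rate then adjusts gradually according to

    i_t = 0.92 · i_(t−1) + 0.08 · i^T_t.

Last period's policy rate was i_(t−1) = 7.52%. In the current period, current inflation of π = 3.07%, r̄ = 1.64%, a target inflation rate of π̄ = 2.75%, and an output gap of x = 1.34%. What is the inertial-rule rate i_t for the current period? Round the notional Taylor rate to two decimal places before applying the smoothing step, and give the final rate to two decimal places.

7.36%

i^T_t = 1.64 + 3.07 + 0.5 × (3.07 − 2.75) + 0.5 × 1.34
   = 1.64 + 3.07 + 0.16 + 0.67 = 5.54
i_t = 0.92 × 7.52 + 0.08 × 5.54 = 6.9184 + 0.4432 = 7.36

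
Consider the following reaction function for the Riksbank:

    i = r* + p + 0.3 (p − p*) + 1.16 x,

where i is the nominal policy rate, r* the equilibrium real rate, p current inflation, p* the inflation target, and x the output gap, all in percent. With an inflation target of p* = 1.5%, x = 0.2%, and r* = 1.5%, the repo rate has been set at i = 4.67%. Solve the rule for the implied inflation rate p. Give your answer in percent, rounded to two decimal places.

Collecting p: i = r* + (1 + 0.3) p − 0.3 p* + 1.16 x
1.3 p = 4.67 − 1.5 + 0.3 × 1.5 − 1.16 × 0.2 = 3.388
p = 3.388 / 1.3 = 2.61

2.61%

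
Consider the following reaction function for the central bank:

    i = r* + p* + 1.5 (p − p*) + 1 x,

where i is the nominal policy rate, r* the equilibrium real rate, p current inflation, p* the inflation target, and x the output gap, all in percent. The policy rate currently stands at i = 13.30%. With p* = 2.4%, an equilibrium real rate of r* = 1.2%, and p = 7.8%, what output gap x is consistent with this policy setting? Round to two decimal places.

1 x = 13.30 − 1.2 − 2.4 − 1.5 × (7.8 − 2.4) = 1.6
x = 1.6 / 1 = 1.60

1.60%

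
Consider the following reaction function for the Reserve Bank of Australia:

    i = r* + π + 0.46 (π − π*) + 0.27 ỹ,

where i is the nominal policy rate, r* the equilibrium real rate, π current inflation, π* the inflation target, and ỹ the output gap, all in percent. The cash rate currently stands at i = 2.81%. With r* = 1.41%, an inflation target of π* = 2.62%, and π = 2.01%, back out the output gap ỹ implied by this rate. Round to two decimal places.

-1.22%

0.27 ỹ = 2.81 − 1.41 − 2.01 − 0.46 × (2.01 − 2.62) = -0.3294
ỹ = -0.3294 / 0.27 = -1.22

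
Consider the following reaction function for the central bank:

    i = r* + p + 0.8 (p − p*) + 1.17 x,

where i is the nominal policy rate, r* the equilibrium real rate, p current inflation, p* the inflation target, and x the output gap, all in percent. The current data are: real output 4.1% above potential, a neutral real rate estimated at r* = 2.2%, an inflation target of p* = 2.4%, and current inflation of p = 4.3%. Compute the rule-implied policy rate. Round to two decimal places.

12.82%

Output 4.1% above potential → x = 4.1.
i = 2.2 + 4.3 + 0.8 × (4.3 − 2.4) + 1.17 × 4.1
   = 2.2 + 4.3 + 1.52 + 4.797 = 12.82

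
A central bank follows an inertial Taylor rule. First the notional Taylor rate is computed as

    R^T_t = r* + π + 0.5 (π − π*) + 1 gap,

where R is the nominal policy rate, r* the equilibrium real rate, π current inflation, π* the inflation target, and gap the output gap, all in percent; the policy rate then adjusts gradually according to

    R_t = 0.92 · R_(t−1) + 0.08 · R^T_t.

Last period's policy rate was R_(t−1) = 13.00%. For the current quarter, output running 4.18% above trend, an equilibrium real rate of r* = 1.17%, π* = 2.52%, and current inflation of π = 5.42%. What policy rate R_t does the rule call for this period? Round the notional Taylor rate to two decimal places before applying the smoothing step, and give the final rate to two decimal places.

Output 4.18% above potential → gap = 4.18.
R^T_t = 1.17 + 5.42 + 0.5 × (5.42 − 2.52) + 1 × 4.18
   = 1.17 + 5.42 + 1.45 + 4.18 = 12.22
R_t = 0.92 × 13.00 + 0.08 × 12.22 = 11.96 + 0.9776 = 12.94

12.94%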